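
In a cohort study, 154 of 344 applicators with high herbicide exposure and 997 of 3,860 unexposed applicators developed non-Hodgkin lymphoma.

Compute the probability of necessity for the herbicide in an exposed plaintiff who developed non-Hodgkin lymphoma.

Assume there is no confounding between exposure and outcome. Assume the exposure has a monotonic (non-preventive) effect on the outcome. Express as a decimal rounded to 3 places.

p₁ = P(outcome | exposed) = 154/344 = 0.44767
p₀ = P(outcome | unexposed) = 997/3860 = 0.25829
Under exogeneity and monotonicity, PN = (p₁ − p₀) / p₁.
PN = (0.44767 − 0.25829) / 0.44767 = 0.18938 / 0.44767 ≈ 0.4230

PN ≈ 0.423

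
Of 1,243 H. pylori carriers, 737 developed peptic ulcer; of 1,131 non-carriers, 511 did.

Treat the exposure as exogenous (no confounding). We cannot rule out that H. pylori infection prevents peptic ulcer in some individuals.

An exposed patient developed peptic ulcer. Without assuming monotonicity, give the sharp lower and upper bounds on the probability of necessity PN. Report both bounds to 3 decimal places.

p₁ = P(outcome | exposed) = 737/1243 = 0.59292
p₀ = P(outcome | unexposed) = 511/1131 = 0.45181
Under exogeneity alone the bounds on PN are max{0,(p₁−p₀)/p₁} ≤ PN ≤ min{1,(1−p₀)/p₁}.
  lower = (p₁ − p₀)/p₁ = 0.14111 / 0.59292 ≈ 0.2380
  upper = min{1, (1 − p₀)/p₁} = 0.54819 / 0.59292 ≈ 0.9246

0.238 ≤ PN ≤ 0.925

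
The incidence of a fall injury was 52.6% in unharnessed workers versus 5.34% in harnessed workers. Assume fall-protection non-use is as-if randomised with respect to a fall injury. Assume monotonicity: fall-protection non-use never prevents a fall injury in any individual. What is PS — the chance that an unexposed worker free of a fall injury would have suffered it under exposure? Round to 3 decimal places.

p₁ = 0.526, p₀ = 0.0534.
Under exogeneity and monotonicity, PS = (p₁ − p₀) / (1 − p₀).
PS = (0.526 − 0.0534) / (1 − 0.0534) = 0.4726 / 0.9466 ≈ 0.4993

PS ≈ 0.499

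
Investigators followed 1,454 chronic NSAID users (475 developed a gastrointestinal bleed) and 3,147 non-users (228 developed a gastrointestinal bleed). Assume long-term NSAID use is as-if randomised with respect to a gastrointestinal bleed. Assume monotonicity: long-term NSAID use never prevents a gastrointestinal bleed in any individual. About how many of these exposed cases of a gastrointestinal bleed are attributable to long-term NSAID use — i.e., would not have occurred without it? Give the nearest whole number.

about 370 cases

p₁ = P(outcome | exposed) = 475/1454 = 0.32669
p₀ = P(outcome | unexposed) = 228/3147 = 0.07245
PN = (p₁ − p₀)/p₁ = (0.32669 − 0.07245) / 0.32669 ≈ 0.77823.
Attributable cases ≈ PN × (exposed cases) = 0.77823 × 475 ≈ 369.66.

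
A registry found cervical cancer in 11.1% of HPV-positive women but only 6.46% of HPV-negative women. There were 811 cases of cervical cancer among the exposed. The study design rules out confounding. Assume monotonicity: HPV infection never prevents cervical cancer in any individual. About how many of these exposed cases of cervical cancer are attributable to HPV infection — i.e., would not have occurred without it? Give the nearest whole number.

about 339 cases

p₁ = 0.111, p₀ = 0.0646.
PN = (p₁ − p₀)/p₁ = (0.111 − 0.0646) / 0.111 ≈ 0.41802.
Attributable cases ≈ PN × (exposed cases) = 0.41802 × 811 ≈ 339.01.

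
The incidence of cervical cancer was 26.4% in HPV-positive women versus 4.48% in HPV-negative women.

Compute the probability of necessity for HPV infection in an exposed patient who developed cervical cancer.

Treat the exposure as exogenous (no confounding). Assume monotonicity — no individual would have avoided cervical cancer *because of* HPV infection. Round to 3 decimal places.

p₁ = 0.264, p₀ = 0.0448.
Under exogeneity and monotonicity, PN = (p₁ − p₀) / p₁.
PN = (0.264 − 0.0448) / 0.264 = 0.2192 / 0.264 ≈ 0.8303

PN ≈ 0.830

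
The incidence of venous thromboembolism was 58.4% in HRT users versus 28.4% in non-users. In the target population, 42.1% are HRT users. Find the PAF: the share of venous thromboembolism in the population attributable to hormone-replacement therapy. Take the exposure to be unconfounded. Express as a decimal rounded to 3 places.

PAF ≈ 0.308

p₁ = 0.584, p₀ = 0.284.
Overall risk P(Y=1) = π·p₁ + (1−π)·p₀ = 0.421×0.584 + 0.579×0.284 = 0.4103.
Under exogeneity, PAF = [P(Y=1) − p₀] / P(Y=1).
PAF = (0.4103 − 0.284) / 0.4103 ≈ 0.3078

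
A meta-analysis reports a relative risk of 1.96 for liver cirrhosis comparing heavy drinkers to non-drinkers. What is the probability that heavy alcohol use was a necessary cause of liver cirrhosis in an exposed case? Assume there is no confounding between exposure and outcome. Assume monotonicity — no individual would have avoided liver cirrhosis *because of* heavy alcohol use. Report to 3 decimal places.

PN ≈ 0.490

Under exogeneity and monotonicity, PN = (RR − 1) / RR = 1 − 1/RR.
PN = (1.96 − 1) / 1.96 = 0.96 / 1.96 ≈ 0.4898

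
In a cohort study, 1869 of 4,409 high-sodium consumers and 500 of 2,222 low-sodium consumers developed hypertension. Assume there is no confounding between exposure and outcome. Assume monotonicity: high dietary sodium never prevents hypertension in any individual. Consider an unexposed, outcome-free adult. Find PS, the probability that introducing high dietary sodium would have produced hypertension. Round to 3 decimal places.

p₁ = P(outcome | exposed) = 1869/4409 = 0.42391
p₀ = P(outcome | unexposed) = 500/2222 = 0.22502
Under exogeneity and monotonicity, PS = (p₁ − p₀) / (1 − p₀).
PS = (0.42391 − 0.22502) / (1 − 0.22502) = 0.19888 / 0.77498 ≈ 0.2566

PS ≈ 0.257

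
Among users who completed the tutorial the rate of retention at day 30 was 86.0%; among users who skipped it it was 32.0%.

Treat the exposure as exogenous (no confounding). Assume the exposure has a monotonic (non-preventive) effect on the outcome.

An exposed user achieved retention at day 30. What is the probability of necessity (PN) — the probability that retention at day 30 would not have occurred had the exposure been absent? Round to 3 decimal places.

PN ≈ 0.628

p₁ = 0.86, p₀ = 0.32.
Under exogeneity and monotonicity, PN = (p₁ − p₀) / p₁.
PN = (0.86 − 0.32) / 0.86 = 0.54 / 0.86 ≈ 0.6279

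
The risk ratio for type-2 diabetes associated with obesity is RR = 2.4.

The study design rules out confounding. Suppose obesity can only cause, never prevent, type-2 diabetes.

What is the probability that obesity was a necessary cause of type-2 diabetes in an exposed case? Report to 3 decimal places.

PN ≈ 0.583

Under exogeneity and monotonicity, PN = (RR − 1) / RR = 1 − 1/RR.
PN = (2.4 − 1) / 2.4 = 1.4 / 2.4 ≈ 0.5833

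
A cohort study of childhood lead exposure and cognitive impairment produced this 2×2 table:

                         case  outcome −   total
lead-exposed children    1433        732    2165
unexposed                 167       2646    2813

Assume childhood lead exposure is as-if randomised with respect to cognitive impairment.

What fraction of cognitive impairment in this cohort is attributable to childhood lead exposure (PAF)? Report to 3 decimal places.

PAF ≈ 0.815

p₁ = P(outcome | exposed) = 1433/2165 = 0.66189
p₀ = P(outcome | unexposed) = 167/2813 = 0.059367
Exposure prevalence π = 2165/4978 = 0.43491; overall risk P(Y=1) = 0.32141.
Under exogeneity, PAF = [P(Y=1) − p₀]/P(Y=1).
PAF = (0.32141 − 0.059367) / 0.32141 ≈ 0.8153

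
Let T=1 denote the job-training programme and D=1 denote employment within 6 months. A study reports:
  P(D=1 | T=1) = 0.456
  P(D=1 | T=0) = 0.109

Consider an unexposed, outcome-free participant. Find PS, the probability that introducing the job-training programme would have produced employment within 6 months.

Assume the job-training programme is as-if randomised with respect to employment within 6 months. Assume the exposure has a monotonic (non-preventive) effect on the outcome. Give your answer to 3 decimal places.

PS ≈ 0.389

Let p₁ = 0.456, p₀ = 0.109.
Under exogeneity and monotonicity, PS = (p₁ − p₀) / (1 − p₀).
PS = (0.456 − 0.109) / (1 − 0.109) = 0.347 / 0.891 ≈ 0.3895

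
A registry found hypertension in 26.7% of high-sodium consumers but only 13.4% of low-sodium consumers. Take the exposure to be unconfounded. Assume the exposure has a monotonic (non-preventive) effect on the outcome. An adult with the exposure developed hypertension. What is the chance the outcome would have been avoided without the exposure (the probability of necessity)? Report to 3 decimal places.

p₁ = 0.267, p₀ = 0.134.
Under exogeneity and monotonicity, PN = (p₁ − p₀) / p₁.
PN = (0.267 − 0.134) / 0.267 = 0.133 / 0.267 ≈ 0.4981

PN ≈ 0.498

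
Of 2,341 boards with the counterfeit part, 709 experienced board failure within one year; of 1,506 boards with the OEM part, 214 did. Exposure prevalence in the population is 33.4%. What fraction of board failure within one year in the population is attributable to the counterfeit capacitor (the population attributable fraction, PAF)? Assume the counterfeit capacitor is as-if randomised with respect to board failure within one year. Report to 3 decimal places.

p₁ = P(outcome | exposed) = 709/2341 = 0.30286
p₀ = P(outcome | unexposed) = 214/1506 = 0.1421
Overall risk P(Y=1) = π·p₁ + (1−π)·p₀ = 0.334×0.30286 + 0.666×0.1421 = 0.19579.
Under exogeneity, PAF = [P(Y=1) − p₀] / P(Y=1).
PAF = (0.19579 − 0.1421) / 0.19579 ≈ 0.2742

PAF ≈ 0.274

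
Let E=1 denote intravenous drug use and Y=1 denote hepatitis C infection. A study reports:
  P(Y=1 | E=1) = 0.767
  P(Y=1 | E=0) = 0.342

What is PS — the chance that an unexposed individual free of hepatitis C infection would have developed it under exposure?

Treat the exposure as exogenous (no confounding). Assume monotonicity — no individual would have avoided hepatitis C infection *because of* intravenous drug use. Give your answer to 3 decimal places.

Let p₁ = 0.767, p₀ = 0.342.
Under exogeneity and monotonicity, PS = (p₁ − p₀) / (1 − p₀).
PS = (0.767 − 0.342) / (1 − 0.342) = 0.425 / 0.658 ≈ 0.6459

PS ≈ 0.646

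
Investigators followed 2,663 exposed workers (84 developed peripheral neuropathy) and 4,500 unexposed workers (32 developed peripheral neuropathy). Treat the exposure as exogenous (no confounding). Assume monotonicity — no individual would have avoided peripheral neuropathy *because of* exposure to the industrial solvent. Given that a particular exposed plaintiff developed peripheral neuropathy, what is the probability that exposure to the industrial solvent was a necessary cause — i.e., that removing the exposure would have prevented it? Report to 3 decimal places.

PN ≈ 0.775

p₁ = P(outcome | exposed) = 84/2663 = 0.031543
p₀ = P(outcome | unexposed) = 32/4500 = 0.0071111
Under exogeneity and monotonicity, PN = (p₁ − p₀) / p₁.
PN = (0.031543 − 0.0071111) / 0.031543 = 0.024432 / 0.031543 ≈ 0.7746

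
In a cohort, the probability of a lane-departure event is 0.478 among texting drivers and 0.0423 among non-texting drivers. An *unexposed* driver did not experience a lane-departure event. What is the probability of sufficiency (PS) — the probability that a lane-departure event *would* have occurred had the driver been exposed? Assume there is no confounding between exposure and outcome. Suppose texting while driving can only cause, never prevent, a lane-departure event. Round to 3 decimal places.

Let p₁ = 0.478, p₀ = 0.0423.
Under exogeneity and monotonicity, PS = (p₁ − p₀) / (1 − p₀).
PS = (0.478 − 0.0423) / (1 − 0.0423) = 0.4357 / 0.9577 ≈ 0.4549

PS ≈ 0.455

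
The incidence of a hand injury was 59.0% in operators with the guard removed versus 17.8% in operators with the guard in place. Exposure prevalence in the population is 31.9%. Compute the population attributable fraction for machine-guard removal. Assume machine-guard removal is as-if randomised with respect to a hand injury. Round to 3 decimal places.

p₁ = 0.59, p₀ = 0.178.
Overall risk P(Y=1) = π·p₁ + (1−π)·p₀ = 0.319×0.59 + 0.681×0.178 = 0.30943.
Under exogeneity, PAF = [P(Y=1) − p₀] / P(Y=1).
PAF = (0.30943 − 0.178) / 0.30943 ≈ 0.4247

PAF ≈ 0.425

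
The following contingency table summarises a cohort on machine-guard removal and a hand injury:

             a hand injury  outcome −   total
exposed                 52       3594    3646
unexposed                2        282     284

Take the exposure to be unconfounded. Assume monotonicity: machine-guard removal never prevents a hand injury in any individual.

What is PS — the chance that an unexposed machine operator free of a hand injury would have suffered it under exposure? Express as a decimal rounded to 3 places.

p₁ = P(outcome | exposed) = 52/3646 = 0.014262
p₀ = P(outcome | unexposed) = 2/284 = 0.0070423
Under exogeneity and monotonicity, PS = (p₁ − p₀) / (1 − p₀).
PS = (0.014262 − 0.0070423) / (1 − 0.0070423) = 0.00722 / 0.99296 ≈ 0.0073

PS ≈ 0.007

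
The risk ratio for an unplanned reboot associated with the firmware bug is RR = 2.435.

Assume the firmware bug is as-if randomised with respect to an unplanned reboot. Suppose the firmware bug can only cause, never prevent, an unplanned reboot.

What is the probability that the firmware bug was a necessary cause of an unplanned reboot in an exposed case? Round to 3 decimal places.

PN ≈ 0.589

Under exogeneity and monotonicity, PN = (RR − 1) / RR = 1 − 1/RR.
PN = (2.435 − 1) / 2.435 = 1.435 / 2.435 ≈ 0.5893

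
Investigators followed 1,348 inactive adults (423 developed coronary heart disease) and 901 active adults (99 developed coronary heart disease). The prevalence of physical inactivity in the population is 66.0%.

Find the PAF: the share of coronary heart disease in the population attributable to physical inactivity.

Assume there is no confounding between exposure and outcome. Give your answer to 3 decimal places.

p₁ = P(outcome | exposed) = 423/1348 = 0.3138
p₀ = P(outcome | unexposed) = 99/901 = 0.10988
Overall risk P(Y=1) = π·p₁ + (1−π)·p₀ = 0.66×0.3138 + 0.34×0.10988 = 0.24447.
Under exogeneity, PAF = [P(Y=1) − p₀] / P(Y=1).
PAF = (0.24447 − 0.10988) / 0.24447 ≈ 0.5505

PAF ≈ 0.551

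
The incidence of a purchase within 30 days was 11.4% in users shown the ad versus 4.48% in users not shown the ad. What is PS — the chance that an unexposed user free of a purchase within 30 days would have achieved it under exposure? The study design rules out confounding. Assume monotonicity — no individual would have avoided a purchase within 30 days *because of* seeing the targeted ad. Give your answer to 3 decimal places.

p₁ = 0.114, p₀ = 0.0448.
Under exogeneity and monotonicity, PS = (p₁ − p₀) / (1 − p₀).
PS = (0.114 − 0.0448) / (1 − 0.0448) = 0.0692 / 0.9552 ≈ 0.0724

PS ≈ 0.072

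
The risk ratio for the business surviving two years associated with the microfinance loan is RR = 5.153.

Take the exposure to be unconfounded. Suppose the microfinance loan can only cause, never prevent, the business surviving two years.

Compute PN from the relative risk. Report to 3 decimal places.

Under exogeneity and monotonicity, PN = (RR − 1) / RR = 1 − 1/RR.
PN = (5.153 − 1) / 5.153 = 4.153 / 5.153 ≈ 0.8059

PN ≈ 0.806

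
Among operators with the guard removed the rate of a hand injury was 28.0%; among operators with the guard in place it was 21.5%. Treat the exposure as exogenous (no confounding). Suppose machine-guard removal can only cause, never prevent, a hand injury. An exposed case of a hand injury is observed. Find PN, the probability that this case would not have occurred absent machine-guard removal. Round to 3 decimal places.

PN ≈ 0.232

p₁ = 0.28, p₀ = 0.215.
Under exogeneity and monotonicity, PN = (p₁ − p₀) / p₁.
PN = (0.28 − 0.215) / 0.28 = 0.065 / 0.28 ≈ 0.2321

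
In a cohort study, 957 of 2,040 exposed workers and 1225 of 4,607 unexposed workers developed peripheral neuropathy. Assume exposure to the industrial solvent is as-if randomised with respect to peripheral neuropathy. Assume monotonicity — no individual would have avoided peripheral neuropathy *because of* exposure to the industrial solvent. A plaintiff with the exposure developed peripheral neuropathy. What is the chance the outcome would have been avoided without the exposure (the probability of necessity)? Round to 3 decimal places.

p₁ = P(outcome | exposed) = 957/2040 = 0.46912
p₀ = P(outcome | unexposed) = 1225/4607 = 0.2659
Under exogeneity and monotonicity, PN = (p₁ − p₀) / p₁.
PN = (0.46912 − 0.2659) / 0.46912 = 0.20322 / 0.46912 ≈ 0.4332

PN ≈ 0.433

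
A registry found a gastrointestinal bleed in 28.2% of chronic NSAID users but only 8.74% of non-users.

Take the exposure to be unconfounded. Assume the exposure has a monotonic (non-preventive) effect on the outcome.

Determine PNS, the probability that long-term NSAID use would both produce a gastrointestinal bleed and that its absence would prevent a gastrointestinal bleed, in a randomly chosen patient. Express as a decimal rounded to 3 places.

p₁ = 0.282, p₀ = 0.0874.
Under exogeneity and monotonicity, PNS = p₁ − p₀.
PNS = 0.282 − 0.0874 = 0.1946

PNS ≈ 0.195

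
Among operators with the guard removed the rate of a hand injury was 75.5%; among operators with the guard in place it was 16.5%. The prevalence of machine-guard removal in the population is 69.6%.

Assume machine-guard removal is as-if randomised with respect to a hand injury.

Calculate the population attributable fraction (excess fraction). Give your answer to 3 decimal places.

PAF ≈ 0.713

p₁ = 0.755, p₀ = 0.165.
Overall risk P(Y=1) = π·p₁ + (1−π)·p₀ = 0.696×0.755 + 0.304×0.165 = 0.57564.
Under exogeneity, PAF = [P(Y=1) − p₀] / P(Y=1).
PAF = (0.57564 − 0.165) / 0.57564 ≈ 0.7134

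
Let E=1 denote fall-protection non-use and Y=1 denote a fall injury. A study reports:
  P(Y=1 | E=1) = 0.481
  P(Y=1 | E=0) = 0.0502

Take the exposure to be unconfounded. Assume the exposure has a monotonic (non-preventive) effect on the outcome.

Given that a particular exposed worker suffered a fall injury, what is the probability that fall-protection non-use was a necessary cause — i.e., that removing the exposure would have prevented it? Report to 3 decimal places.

Let p₁ = 0.481, p₀ = 0.0502.
Under exogeneity and monotonicity, PN = (p₁ − p₀) / p₁.
PN = (0.481 − 0.0502) / 0.481 = 0.4308 / 0.481 ≈ 0.8956

PN ≈ 0.896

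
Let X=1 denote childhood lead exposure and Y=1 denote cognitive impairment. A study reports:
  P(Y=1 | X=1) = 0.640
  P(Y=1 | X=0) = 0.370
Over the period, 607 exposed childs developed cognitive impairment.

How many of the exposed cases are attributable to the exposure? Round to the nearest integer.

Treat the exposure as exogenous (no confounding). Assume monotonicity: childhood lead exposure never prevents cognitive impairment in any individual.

Let p₁ = 0.64, p₀ = 0.37.
PN = (p₁ − p₀)/p₁ = (0.64 − 0.37) / 0.64 ≈ 0.42188.
Attributable cases ≈ PN × (exposed cases) = 0.42188 × 607 ≈ 256.08.

about 256 cases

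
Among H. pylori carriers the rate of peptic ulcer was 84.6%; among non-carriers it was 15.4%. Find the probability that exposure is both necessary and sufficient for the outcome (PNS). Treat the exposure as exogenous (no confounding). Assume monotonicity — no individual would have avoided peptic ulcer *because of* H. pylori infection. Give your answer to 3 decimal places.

p₁ = 0.846, p₀ = 0.154.
Under exogeneity and monotonicity, PNS = p₁ − p₀.
PNS = 0.846 − 0.154 = 0.692

PNS ≈ 0.692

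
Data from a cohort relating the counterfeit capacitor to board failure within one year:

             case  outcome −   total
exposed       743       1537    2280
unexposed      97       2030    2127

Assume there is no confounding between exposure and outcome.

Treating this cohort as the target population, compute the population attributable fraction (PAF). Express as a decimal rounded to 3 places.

PAF ≈ 0.761

p₁ = P(outcome | exposed) = 743/2280 = 0.32588
p₀ = P(outcome | unexposed) = 97/2127 = 0.045604
Exposure prevalence π = 2280/4407 = 0.51736; overall risk P(Y=1) = 0.19061.
Under exogeneity, PAF = [P(Y=1) − p₀]/P(Y=1).
PAF = (0.19061 − 0.045604) / 0.19061 ≈ 0.7607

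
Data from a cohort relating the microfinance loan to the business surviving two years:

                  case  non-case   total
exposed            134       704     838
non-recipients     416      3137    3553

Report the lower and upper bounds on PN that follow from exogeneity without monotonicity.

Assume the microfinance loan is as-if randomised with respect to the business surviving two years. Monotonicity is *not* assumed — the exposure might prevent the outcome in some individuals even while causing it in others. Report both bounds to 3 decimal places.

0.268 ≤ PN ≤ 1.000

p₁ = P(outcome | exposed) = 134/838 = 0.1599
p₀ = P(outcome | unexposed) = 416/3553 = 0.11708
Under exogeneity alone the bounds on PN are max{0,(p₁−p₀)/p₁} ≤ PN ≤ min{1,(1−p₀)/p₁}.
  lower = (p₁ − p₀)/p₁ = 0.04282 / 0.1599 ≈ 0.2678
  upper = min{1, (1 − p₀)/p₁} = 0.88292 / 0.1599 ≈ 5.5215 → capped at 1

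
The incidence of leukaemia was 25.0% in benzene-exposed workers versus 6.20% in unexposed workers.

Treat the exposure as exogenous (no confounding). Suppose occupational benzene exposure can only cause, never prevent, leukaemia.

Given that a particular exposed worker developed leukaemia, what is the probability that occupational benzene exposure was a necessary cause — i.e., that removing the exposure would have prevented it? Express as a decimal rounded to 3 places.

p₁ = 0.25, p₀ = 0.062.
Under exogeneity and monotonicity, PN = (p₁ − p₀) / p₁.
PN = (0.25 − 0.062) / 0.25 = 0.188 / 0.25 ≈ 0.7520

PN ≈ 0.752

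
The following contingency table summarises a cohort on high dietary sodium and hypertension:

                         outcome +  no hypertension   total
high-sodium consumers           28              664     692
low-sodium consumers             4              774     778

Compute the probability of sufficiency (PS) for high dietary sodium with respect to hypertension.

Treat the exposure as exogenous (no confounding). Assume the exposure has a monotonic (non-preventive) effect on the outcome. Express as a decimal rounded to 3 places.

p₁ = P(outcome | exposed) = 28/692 = 0.040462
p₀ = P(outcome | unexposed) = 4/778 = 0.0051414
Under exogeneity and monotonicity, PS = (p₁ − p₀) / (1 − p₀).
PS = (0.040462 − 0.0051414) / (1 − 0.0051414) = 0.035321 / 0.99486 ≈ 0.0355

PS ≈ 0.036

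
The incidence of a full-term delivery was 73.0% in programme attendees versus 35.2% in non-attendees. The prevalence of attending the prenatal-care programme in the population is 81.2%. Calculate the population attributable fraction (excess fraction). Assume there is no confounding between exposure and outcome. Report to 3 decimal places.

p₁ = 0.73, p₀ = 0.352.
Overall risk P(Y=1) = π·p₁ + (1−π)·p₀ = 0.812×0.73 + 0.188×0.352 = 0.65894.
Under exogeneity, PAF = [P(Y=1) − p₀] / P(Y=1).
PAF = (0.65894 − 0.352) / 0.65894 ≈ 0.4658

PAF ≈ 0.466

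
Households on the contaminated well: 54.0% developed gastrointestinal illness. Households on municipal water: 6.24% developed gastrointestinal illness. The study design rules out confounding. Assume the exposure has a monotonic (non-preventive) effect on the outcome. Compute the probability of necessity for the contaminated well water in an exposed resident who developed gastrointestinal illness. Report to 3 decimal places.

PN ≈ 0.884

p₁ = 0.54, p₀ = 0.0624.
Under exogeneity and monotonicity, PN = (p₁ − p₀) / p₁.
PN = (0.54 − 0.0624) / 0.54 = 0.4776 / 0.54 ≈ 0.8844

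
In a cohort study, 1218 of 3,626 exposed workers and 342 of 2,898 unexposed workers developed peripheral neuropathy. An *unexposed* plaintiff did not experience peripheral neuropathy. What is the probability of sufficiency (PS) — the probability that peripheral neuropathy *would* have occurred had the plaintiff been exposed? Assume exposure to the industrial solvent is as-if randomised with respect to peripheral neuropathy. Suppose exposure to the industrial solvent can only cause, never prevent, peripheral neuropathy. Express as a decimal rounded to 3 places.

PS ≈ 0.247

p₁ = P(outcome | exposed) = 1218/3626 = 0.33591
p₀ = P(outcome | unexposed) = 342/2898 = 0.11801
Under exogeneity and monotonicity, PS = (p₁ − p₀) / (1 − p₀).
PS = (0.33591 − 0.11801) / (1 − 0.11801) = 0.21789 / 0.88199 ≈ 0.2470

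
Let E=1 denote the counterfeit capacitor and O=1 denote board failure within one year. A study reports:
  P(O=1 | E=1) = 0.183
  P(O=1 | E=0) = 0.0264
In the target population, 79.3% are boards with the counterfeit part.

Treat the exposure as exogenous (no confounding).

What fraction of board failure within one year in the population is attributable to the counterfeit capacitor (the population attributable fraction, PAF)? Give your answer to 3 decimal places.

Let p₁ = 0.183, p₀ = 0.0264.
Overall risk P(Y=1) = π·p₁ + (1−π)·p₀ = 0.793×0.183 + 0.207×0.0264 = 0.15058.
Under exogeneity, PAF = [P(Y=1) − p₀] / P(Y=1).
PAF = (0.15058 − 0.0264) / 0.15058 ≈ 0.8247

PAF ≈ 0.825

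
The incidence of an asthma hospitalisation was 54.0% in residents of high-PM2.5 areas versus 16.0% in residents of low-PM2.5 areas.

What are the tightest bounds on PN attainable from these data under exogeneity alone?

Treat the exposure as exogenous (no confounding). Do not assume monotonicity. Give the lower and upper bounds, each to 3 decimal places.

p₁ = 0.54, p₀ = 0.16.
Under exogeneity alone the bounds on PN are max{0,(p₁−p₀)/p₁} ≤ PN ≤ min{1,(1−p₀)/p₁}.
  lower = (p₁ − p₀)/p₁ = 0.38 / 0.54 ≈ 0.7037
  upper = min{1, (1 − p₀)/p₁} = 0.84 / 0.54 ≈ 1.5556 → capped at 1

0.704 ≤ PN ≤ 1.000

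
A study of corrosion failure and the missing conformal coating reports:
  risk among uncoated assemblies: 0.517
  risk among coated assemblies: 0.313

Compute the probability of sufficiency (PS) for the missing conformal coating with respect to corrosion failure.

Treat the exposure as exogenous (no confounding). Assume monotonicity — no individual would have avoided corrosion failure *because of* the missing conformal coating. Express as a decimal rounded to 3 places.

Let p₁ = 0.517, p₀ = 0.313.
Under exogeneity and monotonicity, PS = (p₁ − p₀) / (1 − p₀).
PS = (0.517 − 0.313) / (1 − 0.313) = 0.204 / 0.687 ≈ 0.2969

PS ≈ 0.297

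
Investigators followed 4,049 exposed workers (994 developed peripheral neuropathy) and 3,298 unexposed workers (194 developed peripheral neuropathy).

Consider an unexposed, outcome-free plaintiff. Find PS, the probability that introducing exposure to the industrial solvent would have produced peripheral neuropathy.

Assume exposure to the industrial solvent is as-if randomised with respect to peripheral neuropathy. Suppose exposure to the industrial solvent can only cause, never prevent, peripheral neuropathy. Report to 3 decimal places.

PS ≈ 0.198

p₁ = P(outcome | exposed) = 994/4049 = 0.24549
p₀ = P(outcome | unexposed) = 194/3298 = 0.058824
Under exogeneity and monotonicity, PS = (p₁ − p₀) / (1 − p₀).
PS = (0.24549 − 0.058824) / (1 − 0.058824) = 0.18667 / 0.94118 ≈ 0.1983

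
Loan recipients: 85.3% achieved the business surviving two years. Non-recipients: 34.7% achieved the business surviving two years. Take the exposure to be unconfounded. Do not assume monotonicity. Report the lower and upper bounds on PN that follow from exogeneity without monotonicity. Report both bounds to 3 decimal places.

0.593 ≤ PN ≤ 0.766

p₁ = 0.853, p₀ = 0.347.
Under exogeneity alone the bounds on PN are max{0,(p₁−p₀)/p₁} ≤ PN ≤ min{1,(1−p₀)/p₁}.
  lower = (p₁ − p₀)/p₁ = 0.506 / 0.853 ≈ 0.5932
  upper = min{1, (1 − p₀)/p₁} = 0.653 / 0.853 ≈ 0.7655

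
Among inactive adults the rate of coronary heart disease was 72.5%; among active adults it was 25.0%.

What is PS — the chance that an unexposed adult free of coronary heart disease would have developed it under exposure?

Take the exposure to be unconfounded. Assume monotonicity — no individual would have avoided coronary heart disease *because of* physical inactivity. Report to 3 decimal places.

PS ≈ 0.633

p₁ = 0.725, p₀ = 0.25.
Under exogeneity and monotonicity, PS = (p₁ − p₀) / (1 − p₀).
PS = (0.725 − 0.25) / (1 − 0.25) = 0.475 / 0.75 ≈ 0.6333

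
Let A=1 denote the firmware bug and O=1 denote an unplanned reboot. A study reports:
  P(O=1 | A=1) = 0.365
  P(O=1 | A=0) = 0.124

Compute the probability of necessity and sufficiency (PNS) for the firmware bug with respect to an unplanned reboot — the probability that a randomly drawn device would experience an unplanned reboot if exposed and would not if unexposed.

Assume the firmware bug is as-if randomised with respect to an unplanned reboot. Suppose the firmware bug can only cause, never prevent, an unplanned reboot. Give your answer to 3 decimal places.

PNS ≈ 0.241

Let p₁ = 0.365, p₀ = 0.124.
Under exogeneity and monotonicity, PNS = p₁ − p₀.
PNS = 0.365 − 0.124 = 0.241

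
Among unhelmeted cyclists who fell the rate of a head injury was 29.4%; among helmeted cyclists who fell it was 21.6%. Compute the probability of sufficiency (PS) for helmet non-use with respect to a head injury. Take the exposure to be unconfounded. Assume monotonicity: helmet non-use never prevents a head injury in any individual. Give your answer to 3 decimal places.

PS ≈ 0.099

p₁ = 0.294, p₀ = 0.216.
Under exogeneity and monotonicity, PS = (p₁ − p₀) / (1 − p₀).
PS = (0.294 − 0.216) / (1 − 0.216) = 0.078 / 0.784 ≈ 0.0995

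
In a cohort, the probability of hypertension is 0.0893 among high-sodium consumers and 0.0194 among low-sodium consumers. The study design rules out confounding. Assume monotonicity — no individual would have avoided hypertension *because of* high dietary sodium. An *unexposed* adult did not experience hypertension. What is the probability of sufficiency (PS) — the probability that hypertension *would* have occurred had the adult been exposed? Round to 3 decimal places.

PS ≈ 0.071

Let p₁ = 0.0893, p₀ = 0.0194.
Under exogeneity and monotonicity, PS = (p₁ − p₀) / (1 − p₀).
PS = (0.0893 − 0.0194) / (1 − 0.0194) = 0.0699 / 0.9806 ≈ 0.0713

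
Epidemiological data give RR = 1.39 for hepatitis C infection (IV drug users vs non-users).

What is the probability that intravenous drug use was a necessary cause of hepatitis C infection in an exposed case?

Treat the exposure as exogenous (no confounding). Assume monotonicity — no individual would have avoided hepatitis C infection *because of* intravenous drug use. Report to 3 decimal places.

PN ≈ 0.281

Under exogeneity and monotonicity, PN = (RR − 1) / RR = 1 − 1/RR.
PN = (1.39 − 1) / 1.39 = 0.39 / 1.39 ≈ 0.2806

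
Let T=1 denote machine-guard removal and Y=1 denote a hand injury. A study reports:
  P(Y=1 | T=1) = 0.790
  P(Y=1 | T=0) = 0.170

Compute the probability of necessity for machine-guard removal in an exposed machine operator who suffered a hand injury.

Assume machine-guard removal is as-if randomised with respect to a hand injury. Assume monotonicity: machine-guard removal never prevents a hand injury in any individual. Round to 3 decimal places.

Let p₁ = 0.79, p₀ = 0.17.
Under exogeneity and monotonicity, PN = (p₁ − p₀) / p₁.
PN = (0.79 − 0.17) / 0.79 = 0.62 / 0.79 ≈ 0.7848

PN ≈ 0.785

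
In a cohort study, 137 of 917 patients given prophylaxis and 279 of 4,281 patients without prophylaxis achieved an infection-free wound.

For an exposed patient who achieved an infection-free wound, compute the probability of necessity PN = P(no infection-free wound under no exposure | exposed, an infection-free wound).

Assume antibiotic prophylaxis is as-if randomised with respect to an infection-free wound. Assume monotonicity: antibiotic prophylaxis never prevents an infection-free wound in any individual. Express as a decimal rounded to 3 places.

p₁ = P(outcome | exposed) = 137/917 = 0.1494
p₀ = P(outcome | unexposed) = 279/4281 = 0.065172
Under exogeneity and monotonicity, PN = (p₁ − p₀) / p₁.
PN = (0.1494 − 0.065172) / 0.1494 = 0.084229 / 0.1494 ≈ 0.5638

PN ≈ 0.564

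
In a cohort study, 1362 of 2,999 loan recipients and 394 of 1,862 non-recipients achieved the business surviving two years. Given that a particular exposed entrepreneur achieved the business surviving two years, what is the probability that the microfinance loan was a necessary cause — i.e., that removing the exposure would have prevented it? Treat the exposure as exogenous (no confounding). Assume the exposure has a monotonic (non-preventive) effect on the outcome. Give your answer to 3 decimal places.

PN ≈ 0.534

p₁ = P(outcome | exposed) = 1362/2999 = 0.45415
p₀ = P(outcome | unexposed) = 394/1862 = 0.2116
Under exogeneity and monotonicity, PN = (p₁ − p₀) / p₁.
PN = (0.45415 − 0.2116) / 0.45415 = 0.24255 / 0.45415 ≈ 0.5341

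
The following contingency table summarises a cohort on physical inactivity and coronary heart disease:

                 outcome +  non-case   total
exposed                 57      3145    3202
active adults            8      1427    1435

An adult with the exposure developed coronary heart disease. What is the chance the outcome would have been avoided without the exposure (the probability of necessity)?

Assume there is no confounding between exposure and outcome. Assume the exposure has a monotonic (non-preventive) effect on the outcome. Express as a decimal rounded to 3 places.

p₁ = P(outcome | exposed) = 57/3202 = 0.017801
p₀ = P(outcome | unexposed) = 8/1435 = 0.0055749
Under exogeneity and monotonicity, PN = (p₁ − p₀)/p₁.
PN = (0.017801 − 0.0055749) / 0.017801 ≈ 0.6868

PN ≈ 0.687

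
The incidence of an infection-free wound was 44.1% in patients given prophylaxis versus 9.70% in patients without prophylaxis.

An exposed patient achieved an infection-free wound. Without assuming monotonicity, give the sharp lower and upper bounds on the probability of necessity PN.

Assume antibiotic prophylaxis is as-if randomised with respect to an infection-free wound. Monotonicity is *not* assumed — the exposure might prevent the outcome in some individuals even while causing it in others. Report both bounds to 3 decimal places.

0.780 ≤ PN ≤ 1.000

p₁ = 0.441, p₀ = 0.097.
Under exogeneity alone the bounds on PN are max{0,(p₁−p₀)/p₁} ≤ PN ≤ min{1,(1−p₀)/p₁}.
  lower = (p₁ − p₀)/p₁ = 0.344 / 0.441 ≈ 0.7800
  upper = min{1, (1 − p₀)/p₁} = 0.903 / 0.441 ≈ 2.0476 → capped at 1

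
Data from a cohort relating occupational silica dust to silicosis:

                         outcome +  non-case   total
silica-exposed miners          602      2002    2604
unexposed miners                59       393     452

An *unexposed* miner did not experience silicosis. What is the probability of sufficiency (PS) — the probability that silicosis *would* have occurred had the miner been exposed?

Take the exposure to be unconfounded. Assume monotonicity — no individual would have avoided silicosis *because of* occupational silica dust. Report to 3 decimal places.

PS ≈ 0.116

p₁ = P(outcome | exposed) = 602/2604 = 0.23118
p₀ = P(outcome | unexposed) = 59/452 = 0.13053
Under exogeneity and monotonicity, PS = (p₁ − p₀)/(1 − p₀).
PS = (0.23118 − 0.13053) / 0.86947 ≈ 0.1158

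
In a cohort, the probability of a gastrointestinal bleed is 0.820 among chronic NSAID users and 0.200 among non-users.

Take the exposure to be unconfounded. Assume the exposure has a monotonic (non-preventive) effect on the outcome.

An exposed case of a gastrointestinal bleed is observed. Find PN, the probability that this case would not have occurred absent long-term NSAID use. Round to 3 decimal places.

Let p₁ = 0.82, p₀ = 0.2.
Under exogeneity and monotonicity, PN = (p₁ − p₀) / p₁.
PN = (0.82 − 0.2) / 0.82 = 0.62 / 0.82 ≈ 0.7561

PN ≈ 0.756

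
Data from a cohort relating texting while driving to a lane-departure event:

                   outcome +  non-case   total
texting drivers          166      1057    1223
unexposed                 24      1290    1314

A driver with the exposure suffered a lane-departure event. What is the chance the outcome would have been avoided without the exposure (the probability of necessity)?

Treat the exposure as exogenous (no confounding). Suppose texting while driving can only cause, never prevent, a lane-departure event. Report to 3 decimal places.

PN ≈ 0.865

p₁ = P(outcome | exposed) = 166/1223 = 0.13573
p₀ = P(outcome | unexposed) = 24/1314 = 0.018265
Under exogeneity and monotonicity, PN = (p₁ − p₀)/p₁.
PN = (0.13573 − 0.018265) / 0.13573 ≈ 0.8654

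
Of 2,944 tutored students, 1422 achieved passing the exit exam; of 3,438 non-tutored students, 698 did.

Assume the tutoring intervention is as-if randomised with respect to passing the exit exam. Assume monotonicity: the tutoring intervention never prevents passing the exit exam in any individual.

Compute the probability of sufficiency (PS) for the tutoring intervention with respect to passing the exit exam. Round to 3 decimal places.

PS ≈ 0.351

p₁ = P(outcome | exposed) = 1422/2944 = 0.48302
p₀ = P(outcome | unexposed) = 698/3438 = 0.20303
Under exogeneity and monotonicity, PS = (p₁ − p₀) / (1 − p₀).
PS = (0.48302 − 0.20303) / (1 − 0.20303) = 0.27999 / 0.79697 ≈ 0.3513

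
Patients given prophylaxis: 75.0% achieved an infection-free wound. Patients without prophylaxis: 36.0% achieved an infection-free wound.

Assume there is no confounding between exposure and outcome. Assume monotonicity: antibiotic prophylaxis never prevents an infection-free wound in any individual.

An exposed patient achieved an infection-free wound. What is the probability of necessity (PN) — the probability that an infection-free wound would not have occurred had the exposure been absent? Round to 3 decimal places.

p₁ = 0.75, p₀ = 0.36.
Under exogeneity and monotonicity, PN = (p₁ − p₀) / p₁.
PN = (0.75 − 0.36) / 0.75 = 0.39 / 0.75 ≈ 0.5200

PN ≈ 0.520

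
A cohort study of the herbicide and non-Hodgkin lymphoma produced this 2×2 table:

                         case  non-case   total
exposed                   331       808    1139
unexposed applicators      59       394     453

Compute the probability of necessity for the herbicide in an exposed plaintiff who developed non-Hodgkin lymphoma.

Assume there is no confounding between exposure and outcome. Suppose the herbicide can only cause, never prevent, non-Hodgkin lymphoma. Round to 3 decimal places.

PN ≈ 0.552

p₁ = P(outcome | exposed) = 331/1139 = 0.29061
p₀ = P(outcome | unexposed) = 59/453 = 0.13024
Under exogeneity and monotonicity, PN = (p₁ − p₀)/p₁.
PN = (0.29061 − 0.13024) / 0.29061 ≈ 0.5518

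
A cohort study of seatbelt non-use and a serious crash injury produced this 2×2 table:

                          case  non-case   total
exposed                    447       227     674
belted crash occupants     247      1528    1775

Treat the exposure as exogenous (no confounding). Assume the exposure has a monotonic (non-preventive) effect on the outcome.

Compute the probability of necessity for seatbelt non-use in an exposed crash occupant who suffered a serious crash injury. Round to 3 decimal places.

p₁ = P(outcome | exposed) = 447/674 = 0.6632
p₀ = P(outcome | unexposed) = 247/1775 = 0.13915
Under exogeneity and monotonicity, PN = (p₁ − p₀)/p₁.
PN = (0.6632 − 0.13915) / 0.6632 ≈ 0.7902

PN ≈ 0.790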